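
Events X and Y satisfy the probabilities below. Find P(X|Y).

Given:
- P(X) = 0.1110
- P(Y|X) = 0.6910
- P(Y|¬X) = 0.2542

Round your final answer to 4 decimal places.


Bayes' theorem: P(X|Y) = P(Y|X) × P(X) / P(Y)

Step 1: Calculate P(Y) using law of total probability
P(Y) = P(Y|X)P(X) + P(Y|¬X)P(¬X)
     = 0.6910 × 0.1110 + 0.2542 × 0.8890
     = 0.07670100 + 0.22598380
     = 0.30268480

Step 2: Apply Bayes' theorem
P(X|Y) = P(Y|X) × P(X) / P(Y)
       = 0.07670100 / 0.30268480
       = 0.2534


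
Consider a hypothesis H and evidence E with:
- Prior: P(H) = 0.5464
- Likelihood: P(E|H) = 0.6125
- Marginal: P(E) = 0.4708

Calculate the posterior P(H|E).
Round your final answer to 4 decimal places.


Using Bayes' theorem:

P(H|E) = P(E|H) × P(H) / P(E)
       = 0.6125 × 0.5464 / 0.4708
       = 0.33467000 / 0.4708
       = 0.7109

The evidence strengthens our belief in H.
Prior: 0.5464 → Posterior: 0.7109


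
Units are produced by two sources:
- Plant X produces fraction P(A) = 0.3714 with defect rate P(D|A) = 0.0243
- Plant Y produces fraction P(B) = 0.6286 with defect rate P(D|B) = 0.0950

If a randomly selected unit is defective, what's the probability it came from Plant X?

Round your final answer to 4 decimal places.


Let A = from Plant X, D = defective

Given:
- P(A) = 0.3714, P(B) = 0.6286
- P(D|A) = 0.0243, P(D|B) = 0.0950

Step 1: Find P(D)
P(D) = P(D|A)P(A) + P(D|B)P(B)
     = 0.0243 × 0.3714 + 0.0950 × 0.6286
     = 0.00902502 + 0.05971700
     = 0.06874202

Step 2: Apply Bayes' theorem
P(A|D) = P(D|A)P(A) / P(D)
       = 0.00902502 / 0.06874202
       = 0.1313


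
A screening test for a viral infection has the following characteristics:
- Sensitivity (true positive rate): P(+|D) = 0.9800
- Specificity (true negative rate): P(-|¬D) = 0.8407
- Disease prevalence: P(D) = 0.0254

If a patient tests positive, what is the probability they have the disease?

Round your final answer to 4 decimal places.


Let D = has disease, + = positive test

Given:
- P(D) = 0.0254 (prevalence)
- P(+|D) = 0.9800 (sensitivity)
- P(-|¬D) = 0.8407 (specificity)
- P(+|¬D) = 0.1593 (false positive rate = 1 - specificity)

Step 1: Find P(+)
P(+) = P(+|D)P(D) + P(+|¬D)P(¬D)
     = 0.9800 × 0.0254 + 0.1593 × 0.9746
     = 0.02489200 + 0.15525378
     = 0.18014578

Step 2: Apply Bayes' theorem for P(D|+)
P(D|+) = P(+|D)P(D) / P(+)
       = 0.02489200 / 0.18014578
       = 0.1382


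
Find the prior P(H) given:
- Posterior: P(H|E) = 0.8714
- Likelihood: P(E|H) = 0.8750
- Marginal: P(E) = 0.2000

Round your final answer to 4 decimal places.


From Bayes' theorem: P(H|E) = P(E|H) × P(H) / P(E)

Rearranging for P(H):
P(H) = P(H|E) × P(E) / P(E|H)
     = 0.8714 × 0.2000 / 0.8750
     = 0.17428000 / 0.8750
     = 0.1992


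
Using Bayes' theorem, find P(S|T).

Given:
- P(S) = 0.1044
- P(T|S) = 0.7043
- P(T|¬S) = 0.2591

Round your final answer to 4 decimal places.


Bayes' theorem: P(S|T) = P(T|S) × P(S) / P(T)

Step 1: Calculate P(T) using law of total probability
P(T) = P(T|S)P(S) + P(T|¬S)P(¬S)
     = 0.7043 × 0.1044 + 0.2591 × 0.8956
     = 0.07352892 + 0.23204996
     = 0.30557888

Step 2: Apply Bayes' theorem
P(S|T) = P(T|S) × P(S) / P(T)
       = 0.07352892 / 0.30557888
       = 0.2406


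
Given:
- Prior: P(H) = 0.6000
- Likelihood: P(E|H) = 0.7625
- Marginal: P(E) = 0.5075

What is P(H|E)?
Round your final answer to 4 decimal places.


Using Bayes' theorem:

P(H|E) = P(E|H) × P(H) / P(E)
       = 0.7625 × 0.6000 / 0.5075
       = 0.45750000 / 0.5075
       = 0.9015

The evidence strengthens our belief in H.
Prior: 0.6000 → Posterior: 0.9015


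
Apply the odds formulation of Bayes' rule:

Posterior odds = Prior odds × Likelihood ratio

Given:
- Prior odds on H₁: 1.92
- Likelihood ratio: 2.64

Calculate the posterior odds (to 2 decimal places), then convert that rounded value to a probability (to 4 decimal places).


Step 1: Calculate posterior odds
Posterior odds = Prior odds × LR
               = 1.92 × 2.64
               = 5.07

Step 2: Convert to probability
P(H₁|E) = Posterior odds / (1 + Posterior odds)
       = 5.07 / (1 + 5.07)
       = 5.07 / 6.07
       = 0.8353

The evidence increased P(H₁) from 0.6575 to 0.8353.


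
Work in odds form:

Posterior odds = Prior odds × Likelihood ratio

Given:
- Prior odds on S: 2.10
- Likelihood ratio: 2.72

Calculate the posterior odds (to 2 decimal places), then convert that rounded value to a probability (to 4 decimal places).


Step 1: Calculate posterior odds
Posterior odds = Prior odds × LR
               = 2.10 × 2.72
               = 5.71

Step 2: Convert to probability
P(S|E) = Posterior odds / (1 + Posterior odds)
       = 5.71 / (1 + 5.71)
       = 5.71 / 6.71
       = 0.8510

The evidence increased P(S) from 0.6774 to 0.8510.


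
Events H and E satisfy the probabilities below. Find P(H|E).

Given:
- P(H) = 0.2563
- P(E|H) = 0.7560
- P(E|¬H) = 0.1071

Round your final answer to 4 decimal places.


Bayes' theorem: P(H|E) = P(E|H) × P(H) / P(E)

Step 1: Calculate P(E) using law of total probability
P(E) = P(E|H)P(H) + P(E|¬H)P(¬H)
     = 0.7560 × 0.2563 + 0.1071 × 0.7437
     = 0.19376280 + 0.07965027
     = 0.27341307

Step 2: Apply Bayes' theorem
P(H|E) = P(E|H) × P(H) / P(E)
       = 0.19376280 / 0.27341307
       = 0.7087


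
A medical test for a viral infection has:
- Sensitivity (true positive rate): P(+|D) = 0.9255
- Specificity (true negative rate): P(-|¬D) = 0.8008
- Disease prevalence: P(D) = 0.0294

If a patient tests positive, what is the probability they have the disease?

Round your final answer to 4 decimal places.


Let D = has disease, + = positive test

Given:
- P(D) = 0.0294 (prevalence)
- P(+|D) = 0.9255 (sensitivity)
- P(-|¬D) = 0.8008 (specificity)
- P(+|¬D) = 0.1992 (false positive rate = 1 - specificity)

Step 1: Find P(+)
P(+) = P(+|D)P(D) + P(+|¬D)P(¬D)
     = 0.9255 × 0.0294 + 0.1992 × 0.9706
     = 0.02720970 + 0.19334352
     = 0.22055322

Step 2: Apply Bayes' theorem for P(D|+)
P(D|+) = P(+|D)P(D) / P(+)
       = 0.02720970 / 0.22055322
       = 0.1234


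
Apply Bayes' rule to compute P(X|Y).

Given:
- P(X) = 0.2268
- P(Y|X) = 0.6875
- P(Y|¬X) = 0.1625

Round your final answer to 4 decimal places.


Bayes' theorem: P(X|Y) = P(Y|X) × P(X) / P(Y)

Step 1: Calculate P(Y) using law of total probability
P(Y) = P(Y|X)P(X) + P(Y|¬X)P(¬X)
     = 0.6875 × 0.2268 + 0.1625 × 0.7732
     = 0.15592500 + 0.12564500
     = 0.28157000

Step 2: Apply Bayes' theorem
P(X|Y) = P(Y|X) × P(X) / P(Y)
       = 0.15592500 / 0.28157000
       = 0.5538


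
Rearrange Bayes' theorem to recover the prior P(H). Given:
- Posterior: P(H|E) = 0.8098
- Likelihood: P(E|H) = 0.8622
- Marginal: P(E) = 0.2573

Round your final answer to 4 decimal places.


From Bayes' theorem: P(H|E) = P(E|H) × P(H) / P(E)

Rearranging for P(H):
P(H) = P(H|E) × P(E) / P(E|H)
     = 0.8098 × 0.2573 / 0.8622
     = 0.20836154 / 0.8622
     = 0.2417


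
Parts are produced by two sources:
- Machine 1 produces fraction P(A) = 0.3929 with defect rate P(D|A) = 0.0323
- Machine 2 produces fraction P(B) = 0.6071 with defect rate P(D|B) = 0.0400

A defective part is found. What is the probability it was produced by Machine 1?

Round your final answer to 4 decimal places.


Let A = from Machine 1, D = defective

Given:
- P(A) = 0.3929, P(B) = 0.6071
- P(D|A) = 0.0323, P(D|B) = 0.0400

Step 1: Find P(D)
P(D) = P(D|A)P(A) + P(D|B)P(B)
     = 0.0323 × 0.3929 + 0.0400 × 0.6071
     = 0.01269067 + 0.02428400
     = 0.03697467

Step 2: Apply Bayes' theorem
P(A|D) = P(D|A)P(A) / P(D)
       = 0.01269067 / 0.03697467
       = 0.3432


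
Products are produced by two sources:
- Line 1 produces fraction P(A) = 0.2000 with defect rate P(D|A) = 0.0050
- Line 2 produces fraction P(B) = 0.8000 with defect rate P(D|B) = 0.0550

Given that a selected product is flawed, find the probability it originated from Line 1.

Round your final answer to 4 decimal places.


Let A = from Line 1, D = flawed

Given:
- P(A) = 0.2000, P(B) = 0.8000
- P(D|A) = 0.0050, P(D|B) = 0.0550

Step 1: Find P(D)
P(D) = P(D|A)P(A) + P(D|B)P(B)
     = 0.0050 × 0.2000 + 0.0550 × 0.8000
     = 0.00100000 + 0.04400000
     = 0.04500000

Step 2: Apply Bayes' theorem
P(A|D) = P(D|A)P(A) / P(D)
       = 0.00100000 / 0.04500000
       = 0.0222


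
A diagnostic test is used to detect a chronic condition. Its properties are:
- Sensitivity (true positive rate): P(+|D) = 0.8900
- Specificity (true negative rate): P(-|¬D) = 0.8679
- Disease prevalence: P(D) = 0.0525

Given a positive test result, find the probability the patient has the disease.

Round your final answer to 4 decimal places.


Let D = has disease, + = positive test

Given:
- P(D) = 0.0525 (prevalence)
- P(+|D) = 0.8900 (sensitivity)
- P(-|¬D) = 0.8679 (specificity)
- P(+|¬D) = 0.1321 (false positive rate = 1 - specificity)

Step 1: Find P(+)
P(+) = P(+|D)P(D) + P(+|¬D)P(¬D)
     = 0.8900 × 0.0525 + 0.1321 × 0.9475
     = 0.04672500 + 0.12516475
     = 0.17188975

Step 2: Apply Bayes' theorem for P(D|+)
P(D|+) = P(+|D)P(D) / P(+)
       = 0.04672500 / 0.17188975
       = 0.2718


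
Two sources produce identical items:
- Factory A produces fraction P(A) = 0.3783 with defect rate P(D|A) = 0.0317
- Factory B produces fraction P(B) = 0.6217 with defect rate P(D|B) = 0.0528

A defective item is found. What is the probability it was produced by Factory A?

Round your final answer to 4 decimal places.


Let A = from Factory A, D = defective

Given:
- P(A) = 0.3783, P(B) = 0.6217
- P(D|A) = 0.0317, P(D|B) = 0.0528

Step 1: Find P(D)
P(D) = P(D|A)P(A) + P(D|B)P(B)
     = 0.0317 × 0.3783 + 0.0528 × 0.6217
     = 0.01199211 + 0.03282576
     = 0.04481787

Step 2: Apply Bayes' theorem
P(A|D) = P(D|A)P(A) / P(D)
       = 0.01199211 / 0.04481787
       = 0.2676


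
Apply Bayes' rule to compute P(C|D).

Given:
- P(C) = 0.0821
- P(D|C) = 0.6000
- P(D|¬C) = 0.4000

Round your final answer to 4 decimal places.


Bayes' theorem: P(C|D) = P(D|C) × P(C) / P(D)

Step 1: Calculate P(D) using law of total probability
P(D) = P(D|C)P(C) + P(D|¬C)P(¬C)
     = 0.6000 × 0.0821 + 0.4000 × 0.9179
     = 0.04926000 + 0.36716000
     = 0.41642000

Step 2: Apply Bayes' theorem
P(C|D) = P(D|C) × P(C) / P(D)
       = 0.04926000 / 0.41642000
       = 0.1183


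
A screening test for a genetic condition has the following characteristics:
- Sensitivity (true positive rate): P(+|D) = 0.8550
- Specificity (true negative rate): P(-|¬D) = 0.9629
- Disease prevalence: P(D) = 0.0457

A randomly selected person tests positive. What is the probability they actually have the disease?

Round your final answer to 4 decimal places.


Let D = has disease, + = positive test

Given:
- P(D) = 0.0457 (prevalence)
- P(+|D) = 0.8550 (sensitivity)
- P(-|¬D) = 0.9629 (specificity)
- P(+|¬D) = 0.0371 (false positive rate = 1 - specificity)

Step 1: Find P(+)
P(+) = P(+|D)P(D) + P(+|¬D)P(¬D)
     = 0.8550 × 0.0457 + 0.0371 × 0.9543
     = 0.03907350 + 0.03540453
     = 0.07447803

Step 2: Apply Bayes' theorem for P(D|+)
P(D|+) = P(+|D)P(D) / P(+)
       = 0.03907350 / 0.07447803
       = 0.5246


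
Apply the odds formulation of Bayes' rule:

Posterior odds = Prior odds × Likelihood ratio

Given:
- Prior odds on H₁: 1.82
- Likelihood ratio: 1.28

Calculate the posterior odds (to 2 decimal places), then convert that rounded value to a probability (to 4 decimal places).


Step 1: Calculate posterior odds
Posterior odds = Prior odds × LR
               = 1.82 × 1.28
               = 2.33

Step 2: Convert to probability
P(H₁|E) = Posterior odds / (1 + Posterior odds)
       = 2.33 / (1 + 2.33)
       = 2.33 / 3.33
       = 0.6997

The evidence increased P(H₁) from 0.6454 to 0.6997.


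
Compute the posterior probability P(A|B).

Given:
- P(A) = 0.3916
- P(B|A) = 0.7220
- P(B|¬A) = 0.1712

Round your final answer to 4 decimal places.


Bayes' theorem: P(A|B) = P(B|A) × P(A) / P(B)

Step 1: Calculate P(B) using law of total probability
P(B) = P(B|A)P(A) + P(B|¬A)P(¬A)
     = 0.7220 × 0.3916 + 0.1712 × 0.6084
     = 0.28273520 + 0.10415808
     = 0.38689328

Step 2: Apply Bayes' theorem
P(A|B) = P(B|A) × P(A) / P(B)
       = 0.28273520 / 0.38689328
       = 0.7308


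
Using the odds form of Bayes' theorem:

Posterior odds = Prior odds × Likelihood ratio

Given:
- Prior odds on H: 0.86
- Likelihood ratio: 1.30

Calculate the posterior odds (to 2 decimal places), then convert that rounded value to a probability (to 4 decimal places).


Step 1: Calculate posterior odds
Posterior odds = Prior odds × LR
               = 0.86 × 1.30
               = 1.12

Step 2: Convert to probability
P(H|E) = Posterior odds / (1 + Posterior odds)
       = 1.12 / (1 + 1.12)
       = 1.12 / 2.12
       = 0.5283

The evidence increased P(H) from 0.4624 to 0.5283.


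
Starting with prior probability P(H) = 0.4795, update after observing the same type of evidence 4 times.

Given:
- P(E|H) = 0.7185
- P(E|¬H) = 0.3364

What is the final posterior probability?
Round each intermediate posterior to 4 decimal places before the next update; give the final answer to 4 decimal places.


Sequential Bayesian updating:

Initial prior: P(H) = 0.4795

Update 1:
  P(E) = 0.7185 × 0.4795 + 0.3364 × 0.5205 = 0.34452075 + 0.17509620 = 0.51961695
  P(H|E) = 0.34452075 / 0.51961695 = 0.6630

Update 2:
  P(E) = 0.7185 × 0.6630 + 0.3364 × 0.3370 = 0.47636550 + 0.11336680 = 0.58973230
  P(H|E) = 0.47636550 / 0.58973230 = 0.8078

Update 3:
  P(E) = 0.7185 × 0.8078 + 0.3364 × 0.1922 = 0.58040430 + 0.06465608 = 0.64506038
  P(H|E) = 0.58040430 / 0.64506038 = 0.8998

Update 4:
  P(E) = 0.7185 × 0.8998 + 0.3364 × 0.1002 = 0.64650630 + 0.03370728 = 0.68021358
  P(H|E) = 0.64650630 / 0.68021358 = 0.9504

Final posterior: 0.9504


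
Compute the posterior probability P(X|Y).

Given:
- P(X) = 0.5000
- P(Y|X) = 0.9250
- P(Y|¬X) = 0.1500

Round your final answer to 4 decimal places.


Bayes' theorem: P(X|Y) = P(Y|X) × P(X) / P(Y)

Step 1: Calculate P(Y) using law of total probability
P(Y) = P(Y|X)P(X) + P(Y|¬X)P(¬X)
     = 0.9250 × 0.5000 + 0.1500 × 0.5000
     = 0.46250000 + 0.07500000
     = 0.53750000

Step 2: Apply Bayes' theorem
P(X|Y) = P(Y|X) × P(X) / P(Y)
       = 0.46250000 / 0.53750000
       = 0.8605


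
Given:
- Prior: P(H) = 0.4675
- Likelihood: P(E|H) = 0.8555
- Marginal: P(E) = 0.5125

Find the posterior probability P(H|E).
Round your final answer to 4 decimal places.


Using Bayes' theorem:

P(H|E) = P(E|H) × P(H) / P(E)
       = 0.8555 × 0.4675 / 0.5125
       = 0.39994625 / 0.5125
       = 0.7804

The evidence strengthens our belief in H.
Prior: 0.4675 → Posterior: 0.7804


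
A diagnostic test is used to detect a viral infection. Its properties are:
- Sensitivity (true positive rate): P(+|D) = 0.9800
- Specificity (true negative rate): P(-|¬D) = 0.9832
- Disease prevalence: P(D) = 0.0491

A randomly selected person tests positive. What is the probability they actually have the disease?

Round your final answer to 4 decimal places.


Let D = has disease, + = positive test

Given:
- P(D) = 0.0491 (prevalence)
- P(+|D) = 0.9800 (sensitivity)
- P(-|¬D) = 0.9832 (specificity)
- P(+|¬D) = 0.0168 (false positive rate = 1 - specificity)

Step 1: Find P(+)
P(+) = P(+|D)P(D) + P(+|¬D)P(¬D)
     = 0.9800 × 0.0491 + 0.0168 × 0.9509
     = 0.04811800 + 0.01597512
     = 0.06409312

Step 2: Apply Bayes' theorem for P(D|+)
P(D|+) = P(+|D)P(D) / P(+)
       = 0.04811800 / 0.06409312
       = 0.7508


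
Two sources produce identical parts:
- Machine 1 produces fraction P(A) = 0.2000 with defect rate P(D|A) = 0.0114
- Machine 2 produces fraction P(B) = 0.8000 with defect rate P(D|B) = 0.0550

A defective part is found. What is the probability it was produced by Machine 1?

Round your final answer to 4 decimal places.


Let A = from Machine 1, D = defective

Given:
- P(A) = 0.2000, P(B) = 0.8000
- P(D|A) = 0.0114, P(D|B) = 0.0550

Step 1: Find P(D)
P(D) = P(D|A)P(A) + P(D|B)P(B)
     = 0.0114 × 0.2000 + 0.0550 × 0.8000
     = 0.00228000 + 0.04400000
     = 0.04628000

Step 2: Apply Bayes' theorem
P(A|D) = P(D|A)P(A) / P(D)
       = 0.00228000 / 0.04628000
       = 0.0493


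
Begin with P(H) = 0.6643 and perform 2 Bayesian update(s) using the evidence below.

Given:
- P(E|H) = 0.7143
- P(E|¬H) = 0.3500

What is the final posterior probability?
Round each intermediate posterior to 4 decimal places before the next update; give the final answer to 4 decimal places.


Sequential Bayesian updating:

Initial prior: P(H) = 0.6643

Update 1:
  P(E) = 0.7143 × 0.6643 + 0.3500 × 0.3357 = 0.47450949 + 0.11749500 = 0.59200449
  P(H|E) = 0.47450949 / 0.59200449 = 0.8015

Update 2:
  P(E) = 0.7143 × 0.8015 + 0.3500 × 0.1985 = 0.57251145 + 0.06947500 = 0.64198645
  P(H|E) = 0.57251145 / 0.64198645 = 0.8918

Final posterior: 0.8918


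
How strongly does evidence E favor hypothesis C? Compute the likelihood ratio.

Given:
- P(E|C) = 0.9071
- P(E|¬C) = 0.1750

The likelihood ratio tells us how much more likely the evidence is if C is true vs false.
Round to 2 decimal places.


Likelihood Ratio (LR) = P(E|C) / P(E|¬C)

LR = 0.9071 / 0.1750
   = 5.18

The evidence is 5.18 times more likely if C is true than if C is false.
LR > 1, so observing E raises the odds in favor of C.


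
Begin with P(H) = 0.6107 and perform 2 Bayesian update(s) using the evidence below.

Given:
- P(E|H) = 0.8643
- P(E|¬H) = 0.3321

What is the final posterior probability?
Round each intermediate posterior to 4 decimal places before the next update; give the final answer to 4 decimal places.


Sequential Bayesian updating:

Initial prior: P(H) = 0.6107

Update 1:
  P(E) = 0.8643 × 0.6107 + 0.3321 × 0.3893 = 0.52782801 + 0.12928653 = 0.65711454
  P(H|E) = 0.52782801 / 0.65711454 = 0.8033

Update 2:
  P(E) = 0.8643 × 0.8033 + 0.3321 × 0.1967 = 0.69429219 + 0.06532407 = 0.75961626
  P(H|E) = 0.69429219 / 0.75961626 = 0.9140

Final posterior: 0.9140


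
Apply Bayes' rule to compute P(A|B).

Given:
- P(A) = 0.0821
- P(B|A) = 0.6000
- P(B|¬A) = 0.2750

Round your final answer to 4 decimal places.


Bayes' theorem: P(A|B) = P(B|A) × P(A) / P(B)

Step 1: Calculate P(B) using law of total probability
P(B) = P(B|A)P(A) + P(B|¬A)P(¬A)
     = 0.6000 × 0.0821 + 0.2750 × 0.9179
     = 0.04926000 + 0.25242250
     = 0.30168250

Step 2: Apply Bayes' theorem
P(A|B) = P(B|A) × P(A) / P(B)
       = 0.04926000 / 0.30168250
       = 0.1633


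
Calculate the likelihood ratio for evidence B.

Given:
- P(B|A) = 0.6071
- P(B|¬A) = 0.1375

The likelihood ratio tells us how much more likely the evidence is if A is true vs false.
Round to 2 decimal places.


Likelihood Ratio (LR) = P(B|A) / P(B|¬A)

LR = 0.6071 / 0.1375
   = 4.42

The evidence is 4.42 times more likely if A is true than if A is false.
Since LR > 1, the evidence supports A over ¬A.


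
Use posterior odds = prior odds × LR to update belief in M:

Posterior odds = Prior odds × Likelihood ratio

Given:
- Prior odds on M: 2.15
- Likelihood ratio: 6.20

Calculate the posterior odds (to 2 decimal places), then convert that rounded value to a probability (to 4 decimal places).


Step 1: Calculate posterior odds
Posterior odds = Prior odds × LR
               = 2.15 × 6.20
               = 13.33

Step 2: Convert to probability
P(M|E) = Posterior odds / (1 + Posterior odds)
       = 13.33 / (1 + 13.33)
       = 13.33 / 14.33
       = 0.9302

The evidence increased P(M) from 0.6825 to 0.9302.


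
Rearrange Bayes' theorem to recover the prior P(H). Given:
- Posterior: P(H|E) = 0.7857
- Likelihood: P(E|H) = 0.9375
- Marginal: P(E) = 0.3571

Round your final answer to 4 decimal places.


From Bayes' theorem: P(H|E) = P(E|H) × P(H) / P(E)

Rearranging for P(H):
P(H) = P(H|E) × P(E) / P(E|H)
     = 0.7857 × 0.3571 / 0.9375
     = 0.28057347 / 0.9375
     = 0.2993


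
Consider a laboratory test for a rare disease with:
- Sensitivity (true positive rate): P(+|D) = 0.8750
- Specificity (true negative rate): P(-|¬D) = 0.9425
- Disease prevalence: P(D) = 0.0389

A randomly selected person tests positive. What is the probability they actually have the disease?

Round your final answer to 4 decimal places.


Let D = has disease, + = positive test

Given:
- P(D) = 0.0389 (prevalence)
- P(+|D) = 0.8750 (sensitivity)
- P(-|¬D) = 0.9425 (specificity)
- P(+|¬D) = 0.0575 (false positive rate = 1 - specificity)

Step 1: Find P(+)
P(+) = P(+|D)P(D) + P(+|¬D)P(¬D)
     = 0.8750 × 0.0389 + 0.0575 × 0.9611
     = 0.03403750 + 0.05526325
     = 0.08930075

Step 2: Apply Bayes' theorem for P(D|+)
P(D|+) = P(+|D)P(D) / P(+)
       = 0.03403750 / 0.08930075
       = 0.3812


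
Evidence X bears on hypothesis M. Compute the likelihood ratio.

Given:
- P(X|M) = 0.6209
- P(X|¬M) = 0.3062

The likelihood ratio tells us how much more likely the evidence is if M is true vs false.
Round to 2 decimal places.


Likelihood Ratio (LR) = P(X|M) / P(X|¬M)

LR = 0.6209 / 0.3062
   = 2.03

The evidence is 2.03 times more likely if M is true than if M is false.
Because LR exceeds 1, X is evidence for M.


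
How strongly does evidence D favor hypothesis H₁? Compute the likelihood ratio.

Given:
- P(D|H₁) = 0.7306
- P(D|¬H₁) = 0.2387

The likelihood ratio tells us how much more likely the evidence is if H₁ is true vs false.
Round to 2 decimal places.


Likelihood Ratio (LR) = P(D|H₁) / P(D|¬H₁)

LR = 0.7306 / 0.2387
   = 3.06

The evidence is 3.06 times more likely if H₁ is true than if H₁ is false.
Because LR exceeds 1, D is evidence for H₁.


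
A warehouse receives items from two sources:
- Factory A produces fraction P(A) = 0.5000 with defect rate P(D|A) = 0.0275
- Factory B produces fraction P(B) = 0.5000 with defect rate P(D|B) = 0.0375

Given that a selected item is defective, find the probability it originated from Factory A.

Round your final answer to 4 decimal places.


Let A = from Factory A, D = defective

Given:
- P(A) = 0.5000, P(B) = 0.5000
- P(D|A) = 0.0275, P(D|B) = 0.0375

Step 1: Find P(D)
P(D) = P(D|A)P(A) + P(D|B)P(B)
     = 0.0275 × 0.5000 + 0.0375 × 0.5000
     = 0.01375000 + 0.01875000
     = 0.03250000

Step 2: Apply Bayes' theorem
P(A|D) = P(D|A)P(A) / P(D)
       = 0.01375000 / 0.03250000
       = 0.4231


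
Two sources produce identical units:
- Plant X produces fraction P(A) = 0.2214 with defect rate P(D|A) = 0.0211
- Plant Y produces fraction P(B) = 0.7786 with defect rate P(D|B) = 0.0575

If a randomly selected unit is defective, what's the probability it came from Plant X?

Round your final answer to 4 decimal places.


Let A = from Plant X, D = defective

Given:
- P(A) = 0.2214, P(B) = 0.7786
- P(D|A) = 0.0211, P(D|B) = 0.0575

Step 1: Find P(D)
P(D) = P(D|A)P(A) + P(D|B)P(B)
     = 0.0211 × 0.2214 + 0.0575 × 0.7786
     = 0.00467154 + 0.04476950
     = 0.04944104

Step 2: Apply Bayes' theorem
P(A|D) = P(D|A)P(A) / P(D)
       = 0.00467154 / 0.04944104
       = 0.0945


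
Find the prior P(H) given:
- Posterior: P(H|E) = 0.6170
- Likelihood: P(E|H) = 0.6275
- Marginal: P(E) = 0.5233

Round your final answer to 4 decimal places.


From Bayes' theorem: P(H|E) = P(E|H) × P(H) / P(E)

Rearranging for P(H):
P(H) = P(H|E) × P(E) / P(E|H)
     = 0.6170 × 0.5233 / 0.6275
     = 0.32287610 / 0.6275
     = 0.5145


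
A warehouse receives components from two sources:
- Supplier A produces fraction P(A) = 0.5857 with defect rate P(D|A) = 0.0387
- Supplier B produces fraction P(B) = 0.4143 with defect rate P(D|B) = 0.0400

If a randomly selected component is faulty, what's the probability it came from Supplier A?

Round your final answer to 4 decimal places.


Let A = from Supplier A, D = faulty

Given:
- P(A) = 0.5857, P(B) = 0.4143
- P(D|A) = 0.0387, P(D|B) = 0.0400

Step 1: Find P(D)
P(D) = P(D|A)P(A) + P(D|B)P(B)
     = 0.0387 × 0.5857 + 0.0400 × 0.4143
     = 0.02266659 + 0.01657200
     = 0.03923859

Step 2: Apply Bayes' theorem
P(A|D) = P(D|A)P(A) / P(D)
       = 0.02266659 / 0.03923859
       = 0.5777


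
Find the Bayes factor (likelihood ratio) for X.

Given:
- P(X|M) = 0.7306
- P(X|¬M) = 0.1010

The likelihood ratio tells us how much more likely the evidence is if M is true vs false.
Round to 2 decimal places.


Likelihood Ratio (LR) = P(X|M) / P(X|¬M)

LR = 0.7306 / 0.1010
   = 7.23

The evidence is 7.23 times more likely if M is true than if M is false.
Since LR > 1, the evidence supports M over ¬M.


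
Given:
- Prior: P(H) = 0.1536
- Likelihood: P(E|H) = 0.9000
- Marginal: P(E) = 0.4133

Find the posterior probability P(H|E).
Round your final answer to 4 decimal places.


Using Bayes' theorem:

P(H|E) = P(E|H) × P(H) / P(E)
       = 0.9000 × 0.1536 / 0.4133
       = 0.13824000 / 0.4133
       = 0.3345

The evidence strengthens our belief in H.
Prior: 0.1536 → Posterior: 0.3345


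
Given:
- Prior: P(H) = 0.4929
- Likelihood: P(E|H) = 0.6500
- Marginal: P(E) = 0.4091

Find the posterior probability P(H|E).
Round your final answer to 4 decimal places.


Using Bayes' theorem:

P(H|E) = P(E|H) × P(H) / P(E)
       = 0.6500 × 0.4929 / 0.4091
       = 0.32038500 / 0.4091
       = 0.7831

The evidence strengthens our belief in H.
Prior: 0.4929 → Posterior: 0.7831


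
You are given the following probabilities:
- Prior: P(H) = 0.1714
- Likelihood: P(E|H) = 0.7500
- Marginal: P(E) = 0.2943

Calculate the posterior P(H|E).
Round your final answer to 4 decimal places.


Using Bayes' theorem:

P(H|E) = P(E|H) × P(H) / P(E)
       = 0.7500 × 0.1714 / 0.2943
       = 0.12855000 / 0.2943
       = 0.4368

The evidence strengthens our belief in H.
Prior: 0.1714 → Posterior: 0.4368


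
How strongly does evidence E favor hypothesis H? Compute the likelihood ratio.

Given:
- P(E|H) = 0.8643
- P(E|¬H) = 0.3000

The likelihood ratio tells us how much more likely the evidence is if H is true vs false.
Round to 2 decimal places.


Likelihood Ratio (LR) = P(E|H) / P(E|¬H)

LR = 0.8643 / 0.3000
   = 2.88

The evidence is 2.88 times more likely if H is true than if H is false.
Because LR exceeds 1, E is evidence for H.


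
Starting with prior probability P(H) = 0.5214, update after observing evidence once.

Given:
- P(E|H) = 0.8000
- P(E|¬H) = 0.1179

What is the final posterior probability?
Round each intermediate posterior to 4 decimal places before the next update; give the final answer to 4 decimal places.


Sequential Bayesian updating:

Initial prior: P(H) = 0.5214

Update 1:
  P(E) = 0.8000 × 0.5214 + 0.1179 × 0.4786 = 0.41712000 + 0.05642694 = 0.47354694
  P(H|E) = 0.41712000 / 0.47354694 = 0.8808

Final posterior: 0.8808


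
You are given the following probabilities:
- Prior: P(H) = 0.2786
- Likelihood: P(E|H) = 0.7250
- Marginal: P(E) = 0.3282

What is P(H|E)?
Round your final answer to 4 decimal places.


Using Bayes' theorem:

P(H|E) = P(E|H) × P(H) / P(E)
       = 0.7250 × 0.2786 / 0.3282
       = 0.20198500 / 0.3282
       = 0.6154

The evidence strengthens our belief in H.
Prior: 0.2786 → Posterior: 0.6154


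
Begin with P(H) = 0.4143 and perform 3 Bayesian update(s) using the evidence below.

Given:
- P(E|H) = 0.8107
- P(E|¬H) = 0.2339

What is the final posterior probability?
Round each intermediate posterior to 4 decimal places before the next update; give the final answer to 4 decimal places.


Sequential Bayesian updating:

Initial prior: P(H) = 0.4143

Update 1:
  P(E) = 0.8107 × 0.4143 + 0.2339 × 0.5857 = 0.33587301 + 0.13699523 = 0.47286824
  P(H|E) = 0.33587301 / 0.47286824 = 0.7103

Update 2:
  P(E) = 0.8107 × 0.7103 + 0.2339 × 0.2897 = 0.57584021 + 0.06776083 = 0.64360104
  P(H|E) = 0.57584021 / 0.64360104 = 0.8947

Update 3:
  P(E) = 0.8107 × 0.8947 + 0.2339 × 0.1053 = 0.72533329 + 0.02462967 = 0.74996296
  P(H|E) = 0.72533329 / 0.74996296 = 0.9672

Final posterior: 0.9672


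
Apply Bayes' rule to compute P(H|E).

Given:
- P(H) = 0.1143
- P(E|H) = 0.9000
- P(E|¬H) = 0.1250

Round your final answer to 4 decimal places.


Bayes' theorem: P(H|E) = P(E|H) × P(H) / P(E)

Step 1: Calculate P(E) using law of total probability
P(E) = P(E|H)P(H) + P(E|¬H)P(¬H)
     = 0.9000 × 0.1143 + 0.1250 × 0.8857
     = 0.10287000 + 0.11071250
     = 0.21358250

Step 2: Apply Bayes' theorem
P(H|E) = P(E|H) × P(H) / P(E)
       = 0.10287000 / 0.21358250
       = 0.4816


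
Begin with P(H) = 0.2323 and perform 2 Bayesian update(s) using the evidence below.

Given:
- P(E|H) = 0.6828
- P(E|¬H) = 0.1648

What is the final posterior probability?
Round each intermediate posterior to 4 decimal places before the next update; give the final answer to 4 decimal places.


Sequential Bayesian updating:

Initial prior: P(H) = 0.2323

Update 1:
  P(E) = 0.6828 × 0.2323 + 0.1648 × 0.7677 = 0.15861444 + 0.12651696 = 0.28513140
  P(H|E) = 0.15861444 / 0.28513140 = 0.5563

Update 2:
  P(E) = 0.6828 × 0.5563 + 0.1648 × 0.4437 = 0.37984164 + 0.07312176 = 0.45296340
  P(H|E) = 0.37984164 / 0.45296340 = 0.8386

Final posterior: 0.8386


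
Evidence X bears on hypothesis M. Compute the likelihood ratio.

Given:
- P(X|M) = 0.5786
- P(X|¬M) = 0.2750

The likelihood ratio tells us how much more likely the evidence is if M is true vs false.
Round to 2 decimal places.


Likelihood Ratio (LR) = P(X|M) / P(X|¬M)

LR = 0.5786 / 0.2750
   = 2.10

The evidence is 2.10 times more likely if M is true than if M is false.
Because LR exceeds 1, X is evidence for M.


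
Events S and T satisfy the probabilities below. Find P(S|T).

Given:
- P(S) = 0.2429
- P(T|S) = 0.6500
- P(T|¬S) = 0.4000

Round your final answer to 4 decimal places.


Bayes' theorem: P(S|T) = P(T|S) × P(S) / P(T)

Step 1: Calculate P(T) using law of total probability
P(T) = P(T|S)P(S) + P(T|¬S)P(¬S)
     = 0.6500 × 0.2429 + 0.4000 × 0.7571
     = 0.15788500 + 0.30284000
     = 0.46072500

Step 2: Apply Bayes' theorem
P(S|T) = P(T|S) × P(S) / P(T)
       = 0.15788500 / 0.46072500
       = 0.3427


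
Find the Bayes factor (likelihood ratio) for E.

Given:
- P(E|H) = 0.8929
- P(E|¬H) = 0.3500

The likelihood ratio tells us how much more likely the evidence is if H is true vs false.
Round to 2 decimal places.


Likelihood Ratio (LR) = P(E|H) / P(E|¬H)

LR = 0.8929 / 0.3500
   = 2.55

The evidence is 2.55 times more likely if H is true than if H is false.
Since LR > 1, the evidence supports H over ¬H.


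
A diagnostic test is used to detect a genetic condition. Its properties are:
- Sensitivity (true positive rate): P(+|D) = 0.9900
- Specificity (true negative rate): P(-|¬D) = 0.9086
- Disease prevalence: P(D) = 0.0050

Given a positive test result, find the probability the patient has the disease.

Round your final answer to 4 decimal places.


Let D = has disease, + = positive test

Given:
- P(D) = 0.0050 (prevalence)
- P(+|D) = 0.9900 (sensitivity)
- P(-|¬D) = 0.9086 (specificity)
- P(+|¬D) = 0.0914 (false positive rate = 1 - specificity)

Step 1: Find P(+)
P(+) = P(+|D)P(D) + P(+|¬D)P(¬D)
     = 0.9900 × 0.0050 + 0.0914 × 0.9950
     = 0.00495000 + 0.09094300
     = 0.09589300

Step 2: Apply Bayes' theorem for P(D|+)
P(D|+) = P(+|D)P(D) / P(+)
       = 0.00495000 / 0.09589300
       = 0.0516


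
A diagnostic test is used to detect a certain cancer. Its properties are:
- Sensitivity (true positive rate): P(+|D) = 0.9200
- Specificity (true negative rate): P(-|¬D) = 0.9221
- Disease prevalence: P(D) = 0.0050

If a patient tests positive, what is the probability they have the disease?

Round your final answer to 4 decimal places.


Let D = has disease, + = positive test

Given:
- P(D) = 0.0050 (prevalence)
- P(+|D) = 0.9200 (sensitivity)
- P(-|¬D) = 0.9221 (specificity)
- P(+|¬D) = 0.0779 (false positive rate = 1 - specificity)

Step 1: Find P(+)
P(+) = P(+|D)P(D) + P(+|¬D)P(¬D)
     = 0.9200 × 0.0050 + 0.0779 × 0.9950
     = 0.00460000 + 0.07751050
     = 0.08211050

Step 2: Apply Bayes' theorem for P(D|+)
P(D|+) = P(+|D)P(D) / P(+)
       = 0.00460000 / 0.08211050
       = 0.0560


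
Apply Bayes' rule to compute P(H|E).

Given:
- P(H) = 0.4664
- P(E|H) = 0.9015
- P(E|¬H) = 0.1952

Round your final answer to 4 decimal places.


Bayes' theorem: P(H|E) = P(E|H) × P(H) / P(E)

Step 1: Calculate P(E) using law of total probability
P(E) = P(E|H)P(H) + P(E|¬H)P(¬H)
     = 0.9015 × 0.4664 + 0.1952 × 0.5336
     = 0.42045960 + 0.10415872
     = 0.52461832

Step 2: Apply Bayes' theorem
P(H|E) = P(E|H) × P(H) / P(E)
       = 0.42045960 / 0.52461832
       = 0.8015


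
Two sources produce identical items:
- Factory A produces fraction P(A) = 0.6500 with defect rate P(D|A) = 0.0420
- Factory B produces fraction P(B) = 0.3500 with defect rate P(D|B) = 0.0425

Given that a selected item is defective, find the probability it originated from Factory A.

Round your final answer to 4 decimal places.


Let A = from Factory A, D = defective

Given:
- P(A) = 0.6500, P(B) = 0.3500
- P(D|A) = 0.0420, P(D|B) = 0.0425

Step 1: Find P(D)
P(D) = P(D|A)P(A) + P(D|B)P(B)
     = 0.0420 × 0.6500 + 0.0425 × 0.3500
     = 0.02730000 + 0.01487500
     = 0.04217500

Step 2: Apply Bayes' theorem
P(A|D) = P(D|A)P(A) / P(D)
       = 0.02730000 / 0.04217500
       = 0.6473


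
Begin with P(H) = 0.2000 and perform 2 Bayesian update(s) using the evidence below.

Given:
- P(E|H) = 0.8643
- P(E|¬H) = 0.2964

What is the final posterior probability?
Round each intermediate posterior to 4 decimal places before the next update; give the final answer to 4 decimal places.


Sequential Bayesian updating:

Initial prior: P(H) = 0.2000

Update 1:
  P(E) = 0.8643 × 0.2000 + 0.2964 × 0.8000 = 0.17286000 + 0.23712000 = 0.40998000
  P(H|E) = 0.17286000 / 0.40998000 = 0.4216

Update 2:
  P(E) = 0.8643 × 0.4216 + 0.2964 × 0.5784 = 0.36438888 + 0.17143776 = 0.53582664
  P(H|E) = 0.36438888 / 0.53582664 = 0.6800

Final posterior: 0.6800


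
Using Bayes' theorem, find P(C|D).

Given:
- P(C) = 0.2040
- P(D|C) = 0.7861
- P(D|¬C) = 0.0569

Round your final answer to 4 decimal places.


Bayes' theorem: P(C|D) = P(D|C) × P(C) / P(D)

Step 1: Calculate P(D) using law of total probability
P(D) = P(D|C)P(C) + P(D|¬C)P(¬C)
     = 0.7861 × 0.2040 + 0.0569 × 0.7960
     = 0.16036440 + 0.04529240
     = 0.20565680

Step 2: Apply Bayes' theorem
P(C|D) = P(D|C) × P(C) / P(D)
       = 0.16036440 / 0.20565680
       = 0.7798


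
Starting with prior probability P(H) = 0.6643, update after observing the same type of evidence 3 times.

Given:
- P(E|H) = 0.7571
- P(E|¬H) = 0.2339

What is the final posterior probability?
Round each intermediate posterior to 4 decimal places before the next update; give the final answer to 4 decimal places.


Sequential Bayesian updating:

Initial prior: P(H) = 0.6643

Update 1:
  P(E) = 0.7571 × 0.6643 + 0.2339 × 0.3357 = 0.50294153 + 0.07852023 = 0.58146176
  P(H|E) = 0.50294153 / 0.58146176 = 0.8650

Update 2:
  P(E) = 0.7571 × 0.8650 + 0.2339 × 0.1350 = 0.65489150 + 0.03157650 = 0.68646800
  P(H|E) = 0.65489150 / 0.68646800 = 0.9540

Update 3:
  P(E) = 0.7571 × 0.9540 + 0.2339 × 0.0460 = 0.72227340 + 0.01075940 = 0.73303280
  P(H|E) = 0.72227340 / 0.73303280 = 0.9853

Final posterior: 0.9853


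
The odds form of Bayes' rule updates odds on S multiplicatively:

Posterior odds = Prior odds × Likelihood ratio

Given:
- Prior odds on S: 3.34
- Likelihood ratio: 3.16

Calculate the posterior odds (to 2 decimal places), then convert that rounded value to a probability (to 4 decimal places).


Step 1: Calculate posterior odds
Posterior odds = Prior odds × LR
               = 3.34 × 3.16
               = 10.55

Step 2: Convert to probability
P(S|E) = Posterior odds / (1 + Posterior odds)
       = 10.55 / (1 + 10.55)
       = 10.55 / 11.55
       = 0.9134

The evidence increased P(S) from 0.7696 to 0.9134.


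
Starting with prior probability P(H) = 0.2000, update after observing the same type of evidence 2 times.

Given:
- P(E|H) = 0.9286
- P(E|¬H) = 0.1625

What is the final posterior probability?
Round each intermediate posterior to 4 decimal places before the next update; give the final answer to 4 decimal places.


Sequential Bayesian updating:

Initial prior: P(H) = 0.2000

Update 1:
  P(E) = 0.9286 × 0.2000 + 0.1625 × 0.8000 = 0.18572000 + 0.13000000 = 0.31572000
  P(H|E) = 0.18572000 / 0.31572000 = 0.5882

Update 2:
  P(E) = 0.9286 × 0.5882 + 0.1625 × 0.4118 = 0.54620252 + 0.06691750 = 0.61312002
  P(H|E) = 0.54620252 / 0.61312002 = 0.8909

Final posterior: 0.8909


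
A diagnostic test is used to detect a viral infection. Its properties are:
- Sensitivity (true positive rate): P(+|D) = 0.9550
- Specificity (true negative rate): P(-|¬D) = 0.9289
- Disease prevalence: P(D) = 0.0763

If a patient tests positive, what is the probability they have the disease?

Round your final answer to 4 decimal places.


Let D = has disease, + = positive test

Given:
- P(D) = 0.0763 (prevalence)
- P(+|D) = 0.9550 (sensitivity)
- P(-|¬D) = 0.9289 (specificity)
- P(+|¬D) = 0.0711 (false positive rate = 1 - specificity)

Step 1: Find P(+)
P(+) = P(+|D)P(D) + P(+|¬D)P(¬D)
     = 0.9550 × 0.0763 + 0.0711 × 0.9237
     = 0.07286650 + 0.06567507
     = 0.13854157

Step 2: Apply Bayes' theorem for P(D|+)
P(D|+) = P(+|D)P(D) / P(+)
       = 0.07286650 / 0.13854157
       = 0.5260


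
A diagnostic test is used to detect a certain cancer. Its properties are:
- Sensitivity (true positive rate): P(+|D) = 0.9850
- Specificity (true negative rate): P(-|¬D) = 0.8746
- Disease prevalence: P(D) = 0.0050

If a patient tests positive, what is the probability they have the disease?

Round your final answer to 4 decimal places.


Let D = has disease, + = positive test

Given:
- P(D) = 0.0050 (prevalence)
- P(+|D) = 0.9850 (sensitivity)
- P(-|¬D) = 0.8746 (specificity)
- P(+|¬D) = 0.1254 (false positive rate = 1 - specificity)

Step 1: Find P(+)
P(+) = P(+|D)P(D) + P(+|¬D)P(¬D)
     = 0.9850 × 0.0050 + 0.1254 × 0.9950
     = 0.00492500 + 0.12477300
     = 0.12969800

Step 2: Apply Bayes' theorem for P(D|+)
P(D|+) = P(+|D)P(D) / P(+)
       = 0.00492500 / 0.12969800
       = 0.0380


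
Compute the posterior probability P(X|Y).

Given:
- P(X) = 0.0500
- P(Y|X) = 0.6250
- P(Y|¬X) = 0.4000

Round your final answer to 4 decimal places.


Bayes' theorem: P(X|Y) = P(Y|X) × P(X) / P(Y)

Step 1: Calculate P(Y) using law of total probability
P(Y) = P(Y|X)P(X) + P(Y|¬X)P(¬X)
     = 0.6250 × 0.0500 + 0.4000 × 0.9500
     = 0.03125000 + 0.38000000
     = 0.41125000

Step 2: Apply Bayes' theorem
P(X|Y) = P(Y|X) × P(X) / P(Y)
       = 0.03125000 / 0.41125000
       = 0.0760


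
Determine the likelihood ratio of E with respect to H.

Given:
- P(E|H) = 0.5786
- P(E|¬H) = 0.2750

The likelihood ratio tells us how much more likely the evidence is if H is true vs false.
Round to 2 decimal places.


Likelihood Ratio (LR) = P(E|H) / P(E|¬H)

LR = 0.5786 / 0.2750
   = 2.10

The evidence is 2.10 times more likely if H is true than if H is false.
LR > 1, so observing E raises the odds in favor of H.


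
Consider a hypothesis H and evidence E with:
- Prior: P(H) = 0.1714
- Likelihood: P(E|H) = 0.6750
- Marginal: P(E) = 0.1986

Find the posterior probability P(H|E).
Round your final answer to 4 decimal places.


Using Bayes' theorem:

P(H|E) = P(E|H) × P(H) / P(E)
       = 0.6750 × 0.1714 / 0.1986
       = 0.11569500 / 0.1986
       = 0.5826

The evidence strengthens our belief in H.
Prior: 0.1714 → Posterior: 0.5826


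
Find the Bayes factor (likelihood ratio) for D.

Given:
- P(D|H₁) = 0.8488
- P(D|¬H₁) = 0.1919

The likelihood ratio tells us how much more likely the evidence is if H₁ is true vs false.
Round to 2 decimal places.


Likelihood Ratio (LR) = P(D|H₁) / P(D|¬H₁)

LR = 0.8488 / 0.1919
   = 4.42

The evidence is 4.42 times more likely if H₁ is true than if H₁ is false.
Because LR exceeds 1, D is evidence for H₁.


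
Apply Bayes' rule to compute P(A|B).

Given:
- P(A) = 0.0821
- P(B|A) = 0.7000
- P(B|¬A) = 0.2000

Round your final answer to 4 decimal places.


Bayes' theorem: P(A|B) = P(B|A) × P(A) / P(B)

Step 1: Calculate P(B) using law of total probability
P(B) = P(B|A)P(A) + P(B|¬A)P(¬A)
     = 0.7000 × 0.0821 + 0.2000 × 0.9179
     = 0.05747000 + 0.18358000
     = 0.24105000

Step 2: Apply Bayes' theorem
P(A|B) = P(B|A) × P(A) / P(B)
       = 0.05747000 / 0.24105000
       = 0.2384
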